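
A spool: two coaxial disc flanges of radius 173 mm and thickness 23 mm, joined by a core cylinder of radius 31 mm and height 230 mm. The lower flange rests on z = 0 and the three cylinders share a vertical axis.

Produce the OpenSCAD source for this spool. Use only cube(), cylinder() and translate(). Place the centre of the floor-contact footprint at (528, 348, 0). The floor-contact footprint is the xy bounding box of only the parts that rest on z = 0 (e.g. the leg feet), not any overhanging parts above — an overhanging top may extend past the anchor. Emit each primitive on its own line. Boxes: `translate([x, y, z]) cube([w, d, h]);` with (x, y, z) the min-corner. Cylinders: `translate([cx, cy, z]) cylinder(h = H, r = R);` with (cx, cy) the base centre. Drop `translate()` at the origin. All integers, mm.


translate([528, 348, 0]) cylinder(h = 23, r = 173);
translate([528, 348, 23]) cylinder(h = 230, r = 31);
translate([528, 348, 253]) cylinder(h = 23, r = 173);


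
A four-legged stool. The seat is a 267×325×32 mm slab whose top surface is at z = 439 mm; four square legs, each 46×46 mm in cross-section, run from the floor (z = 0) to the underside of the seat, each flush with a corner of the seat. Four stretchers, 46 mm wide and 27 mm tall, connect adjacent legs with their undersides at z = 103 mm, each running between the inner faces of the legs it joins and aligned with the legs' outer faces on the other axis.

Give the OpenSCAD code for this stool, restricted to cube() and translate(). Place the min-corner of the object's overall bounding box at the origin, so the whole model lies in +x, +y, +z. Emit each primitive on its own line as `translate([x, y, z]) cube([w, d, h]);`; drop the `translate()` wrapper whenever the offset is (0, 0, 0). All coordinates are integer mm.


translate([0, 0, 407]) cube([267, 325, 32]);
cube([46, 46, 407]);
translate([221, 0, 0]) cube([46, 46, 407]);
translate([0, 279, 0]) cube([46, 46, 407]);
translate([221, 279, 0]) cube([46, 46, 407]);
translate([46, 0, 103]) cube([175, 46, 27]);
translate([46, 279, 103]) cube([175, 46, 27]);
translate([0, 46, 103]) cube([46, 233, 27]);
translate([221, 46, 103]) cube([46, 233, 27]);


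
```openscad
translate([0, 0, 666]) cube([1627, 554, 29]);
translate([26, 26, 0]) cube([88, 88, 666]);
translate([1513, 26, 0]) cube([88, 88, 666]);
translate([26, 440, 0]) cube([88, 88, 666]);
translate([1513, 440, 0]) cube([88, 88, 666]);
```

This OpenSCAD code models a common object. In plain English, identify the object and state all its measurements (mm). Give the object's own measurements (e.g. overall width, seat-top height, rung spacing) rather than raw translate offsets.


A table: top 1627 mm (x) × 554 mm (y), 29 mm thick, upper face at z = 695 mm, on four 88×88 mm square legs, each inset 26 mm from the nearest pair of top edges from z = 0 to the bottom of the top.


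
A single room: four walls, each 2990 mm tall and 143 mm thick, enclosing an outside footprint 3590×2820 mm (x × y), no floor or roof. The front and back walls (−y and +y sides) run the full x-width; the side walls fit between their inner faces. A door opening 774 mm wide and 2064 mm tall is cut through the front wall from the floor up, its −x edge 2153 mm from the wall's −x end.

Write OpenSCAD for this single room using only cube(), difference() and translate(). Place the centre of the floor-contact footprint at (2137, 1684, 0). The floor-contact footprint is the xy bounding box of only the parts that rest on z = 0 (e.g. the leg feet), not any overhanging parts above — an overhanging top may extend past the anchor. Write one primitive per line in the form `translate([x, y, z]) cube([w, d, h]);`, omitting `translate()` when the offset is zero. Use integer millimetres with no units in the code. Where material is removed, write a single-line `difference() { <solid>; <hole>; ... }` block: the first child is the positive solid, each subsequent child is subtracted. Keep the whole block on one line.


difference() { translate([342, 274, 0]) cube([3590, 143, 2990]); translate([2495, 274, 0]) cube([774, 143, 2064]); }
translate([342, 2951, 0]) cube([3590, 143, 2990]);
translate([342, 417, 0]) cube([143, 2534, 2990]);
translate([3789, 417, 0]) cube([143, 2534, 2990]);


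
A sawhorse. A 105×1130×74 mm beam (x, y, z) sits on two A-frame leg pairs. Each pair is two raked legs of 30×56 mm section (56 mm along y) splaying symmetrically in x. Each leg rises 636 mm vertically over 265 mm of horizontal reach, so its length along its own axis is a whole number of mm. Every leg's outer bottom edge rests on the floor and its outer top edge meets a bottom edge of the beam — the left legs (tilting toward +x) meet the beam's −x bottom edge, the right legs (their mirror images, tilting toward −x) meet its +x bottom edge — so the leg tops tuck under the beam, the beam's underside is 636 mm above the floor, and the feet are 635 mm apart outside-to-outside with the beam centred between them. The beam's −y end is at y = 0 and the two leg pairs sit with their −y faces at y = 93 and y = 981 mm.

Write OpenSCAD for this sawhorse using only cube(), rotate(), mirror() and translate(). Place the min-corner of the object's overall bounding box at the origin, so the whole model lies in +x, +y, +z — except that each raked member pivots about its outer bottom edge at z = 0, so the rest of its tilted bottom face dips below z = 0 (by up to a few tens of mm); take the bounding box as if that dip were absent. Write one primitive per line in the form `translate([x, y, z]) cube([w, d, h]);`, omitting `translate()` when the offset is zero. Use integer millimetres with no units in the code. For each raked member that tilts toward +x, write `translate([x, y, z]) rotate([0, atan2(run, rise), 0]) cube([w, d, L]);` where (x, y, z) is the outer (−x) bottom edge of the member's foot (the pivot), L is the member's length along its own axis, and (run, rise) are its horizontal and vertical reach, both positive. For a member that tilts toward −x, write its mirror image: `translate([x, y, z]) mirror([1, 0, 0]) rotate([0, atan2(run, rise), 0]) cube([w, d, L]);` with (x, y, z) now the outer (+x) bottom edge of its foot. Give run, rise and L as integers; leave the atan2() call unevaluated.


translate([265, 0, 636]) cube([105, 1130, 74]);
translate([0, 93, 0]) rotate([0, atan2(265, 636), 0]) cube([30, 56, 689]);
translate([635, 93, 0]) mirror([1, 0, 0]) rotate([0, atan2(265, 636), 0]) cube([30, 56, 689]);
translate([0, 981, 0]) rotate([0, atan2(265, 636), 0]) cube([30, 56, 689]);
translate([635, 981, 0]) mirror([1, 0, 0]) rotate([0, atan2(265, 636), 0]) cube([30, 56, 689]);


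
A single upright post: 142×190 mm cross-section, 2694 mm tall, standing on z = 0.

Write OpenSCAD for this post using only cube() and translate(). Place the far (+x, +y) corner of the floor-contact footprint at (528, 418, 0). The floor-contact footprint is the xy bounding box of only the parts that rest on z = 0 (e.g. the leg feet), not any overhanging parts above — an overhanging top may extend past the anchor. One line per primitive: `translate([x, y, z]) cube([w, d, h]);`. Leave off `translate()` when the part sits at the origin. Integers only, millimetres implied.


translate([386, 228, 0]) cube([142, 190, 2694]);


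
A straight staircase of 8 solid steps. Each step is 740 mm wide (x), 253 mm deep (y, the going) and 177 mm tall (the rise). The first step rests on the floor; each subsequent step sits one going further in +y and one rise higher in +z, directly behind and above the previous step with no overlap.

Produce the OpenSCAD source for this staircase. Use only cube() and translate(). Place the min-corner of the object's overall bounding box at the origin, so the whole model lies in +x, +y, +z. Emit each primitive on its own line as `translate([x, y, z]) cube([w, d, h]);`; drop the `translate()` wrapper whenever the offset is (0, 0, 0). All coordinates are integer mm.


cube([740, 253, 177]);
translate([0, 253, 177]) cube([740, 253, 177]);
translate([0, 506, 354]) cube([740, 253, 177]);
translate([0, 759, 531]) cube([740, 253, 177]);
translate([0, 1012, 708]) cube([740, 253, 177]);
translate([0, 1265, 885]) cube([740, 253, 177]);
translate([0, 1518, 1062]) cube([740, 253, 177]);
translate([0, 1771, 1239]) cube([740, 253, 177]);


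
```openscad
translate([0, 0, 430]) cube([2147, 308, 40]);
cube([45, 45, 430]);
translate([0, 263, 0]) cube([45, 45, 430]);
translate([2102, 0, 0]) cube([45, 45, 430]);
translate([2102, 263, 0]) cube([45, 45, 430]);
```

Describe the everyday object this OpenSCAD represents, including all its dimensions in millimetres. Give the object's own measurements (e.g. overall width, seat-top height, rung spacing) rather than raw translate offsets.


A long wooden bench with a 2147 mm (x) × 308 mm (y) seat, 40 mm thick, its top surface 470 mm above the floor. Four 45 mm square legs at the seat corners, flush with the edges, run from z = 0 to the seat underside.


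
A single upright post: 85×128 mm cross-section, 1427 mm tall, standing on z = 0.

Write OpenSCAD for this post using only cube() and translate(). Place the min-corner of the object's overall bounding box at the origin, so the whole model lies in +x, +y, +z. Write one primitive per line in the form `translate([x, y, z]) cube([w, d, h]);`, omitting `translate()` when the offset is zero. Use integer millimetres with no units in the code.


cube([85, 128, 1427]);


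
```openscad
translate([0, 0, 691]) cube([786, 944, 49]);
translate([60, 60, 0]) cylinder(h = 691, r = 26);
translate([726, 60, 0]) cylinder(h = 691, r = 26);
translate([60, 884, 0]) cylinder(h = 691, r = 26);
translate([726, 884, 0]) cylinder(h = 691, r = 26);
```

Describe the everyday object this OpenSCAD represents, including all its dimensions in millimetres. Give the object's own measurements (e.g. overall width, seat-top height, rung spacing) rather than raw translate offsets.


A table: top 786 mm (x) × 944 mm (y), 49 mm thick, upper face at z = 740 mm, on four round legs of 52 mm diameter, each leg's bounding box inset 34 mm from the nearest pair of top edges from z = 0 to the bottom of the top.


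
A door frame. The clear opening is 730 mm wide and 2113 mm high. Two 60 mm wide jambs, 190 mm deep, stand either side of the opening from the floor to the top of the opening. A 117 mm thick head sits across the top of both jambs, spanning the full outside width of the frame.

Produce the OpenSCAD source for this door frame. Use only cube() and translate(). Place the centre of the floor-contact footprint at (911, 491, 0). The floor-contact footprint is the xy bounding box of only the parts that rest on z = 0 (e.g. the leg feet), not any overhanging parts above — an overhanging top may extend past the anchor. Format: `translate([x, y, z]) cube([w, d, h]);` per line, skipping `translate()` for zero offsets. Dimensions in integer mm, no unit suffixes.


translate([486, 396, 0]) cube([60, 190, 2113]);
translate([1276, 396, 0]) cube([60, 190, 2113]);
translate([486, 396, 2113]) cube([850, 190, 117]);


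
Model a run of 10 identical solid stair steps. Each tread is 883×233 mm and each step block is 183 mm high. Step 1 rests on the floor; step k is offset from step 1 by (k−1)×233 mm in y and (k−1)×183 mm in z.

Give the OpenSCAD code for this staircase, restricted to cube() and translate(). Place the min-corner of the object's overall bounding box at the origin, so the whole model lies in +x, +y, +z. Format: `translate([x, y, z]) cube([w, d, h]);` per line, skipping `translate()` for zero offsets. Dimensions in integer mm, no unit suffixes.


cube([883, 233, 183]);
translate([0, 233, 183]) cube([883, 233, 183]);
translate([0, 466, 366]) cube([883, 233, 183]);
translate([0, 699, 549]) cube([883, 233, 183]);
translate([0, 932, 732]) cube([883, 233, 183]);
translate([0, 1165, 915]) cube([883, 233, 183]);
translate([0, 1398, 1098]) cube([883, 233, 183]);
translate([0, 1631, 1281]) cube([883, 233, 183]);
translate([0, 1864, 1464]) cube([883, 233, 183]);
translate([0, 2097, 1647]) cube([883, 233, 183]);


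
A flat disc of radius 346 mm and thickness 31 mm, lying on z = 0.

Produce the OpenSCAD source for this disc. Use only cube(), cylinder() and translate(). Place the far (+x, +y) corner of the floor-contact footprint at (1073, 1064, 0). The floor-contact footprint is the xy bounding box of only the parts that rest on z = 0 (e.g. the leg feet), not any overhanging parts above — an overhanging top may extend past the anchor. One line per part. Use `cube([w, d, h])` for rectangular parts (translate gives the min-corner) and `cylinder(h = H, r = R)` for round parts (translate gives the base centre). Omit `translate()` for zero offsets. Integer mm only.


translate([727, 718, 0]) cylinder(h = 31, r = 346);


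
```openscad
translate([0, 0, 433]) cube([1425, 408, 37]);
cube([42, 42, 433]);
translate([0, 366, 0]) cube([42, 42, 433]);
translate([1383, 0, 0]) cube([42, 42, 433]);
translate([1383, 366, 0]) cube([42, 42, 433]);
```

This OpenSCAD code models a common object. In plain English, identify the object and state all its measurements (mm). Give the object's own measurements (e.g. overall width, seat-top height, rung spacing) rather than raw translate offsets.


A bench: a 1425×408 mm seat slab, 37 mm thick, top at z = 470 mm, on four 42×42 mm square legs flush with the seat corners and standing on z = 0.


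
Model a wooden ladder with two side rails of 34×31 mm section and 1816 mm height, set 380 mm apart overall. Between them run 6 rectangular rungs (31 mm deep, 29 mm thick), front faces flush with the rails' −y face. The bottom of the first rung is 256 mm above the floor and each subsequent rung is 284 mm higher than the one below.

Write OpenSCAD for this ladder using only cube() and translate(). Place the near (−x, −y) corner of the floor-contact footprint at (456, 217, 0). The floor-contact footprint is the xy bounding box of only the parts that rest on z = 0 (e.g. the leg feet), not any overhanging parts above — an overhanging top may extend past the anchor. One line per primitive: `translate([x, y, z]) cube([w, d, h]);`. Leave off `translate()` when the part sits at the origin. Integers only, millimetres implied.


translate([456, 217, 0]) cube([34, 31, 1816]);
translate([802, 217, 0]) cube([34, 31, 1816]);
translate([490, 217, 256]) cube([312, 31, 29]);
translate([490, 217, 540]) cube([312, 31, 29]);
translate([490, 217, 824]) cube([312, 31, 29]);
translate([490, 217, 1108]) cube([312, 31, 29]);
translate([490, 217, 1392]) cube([312, 31, 29]);
translate([490, 217, 1676]) cube([312, 31, 29]);


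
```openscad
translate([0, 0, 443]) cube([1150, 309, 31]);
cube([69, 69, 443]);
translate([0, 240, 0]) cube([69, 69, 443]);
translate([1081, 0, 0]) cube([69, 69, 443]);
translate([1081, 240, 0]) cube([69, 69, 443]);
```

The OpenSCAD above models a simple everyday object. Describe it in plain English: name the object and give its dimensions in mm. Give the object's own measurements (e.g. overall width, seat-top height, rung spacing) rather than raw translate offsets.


A bench: a 1150×309 mm seat slab, 31 mm thick, top at z = 474 mm, on four 69×69 mm square legs flush with the seat corners and standing on z = 0.


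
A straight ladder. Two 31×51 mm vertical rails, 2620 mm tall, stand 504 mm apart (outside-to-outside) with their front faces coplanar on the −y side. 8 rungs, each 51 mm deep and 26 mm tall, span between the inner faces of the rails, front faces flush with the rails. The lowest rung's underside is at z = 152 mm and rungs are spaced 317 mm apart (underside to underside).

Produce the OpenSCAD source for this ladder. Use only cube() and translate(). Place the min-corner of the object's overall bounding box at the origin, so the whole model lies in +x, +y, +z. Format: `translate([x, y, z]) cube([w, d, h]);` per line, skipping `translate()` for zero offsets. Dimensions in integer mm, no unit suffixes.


// rung span = 504 - 2*31 = 442
// rung[k] z = 152 + k*317
cube([31, 51, 2620]);
translate([473, 0, 0]) cube([31, 51, 2620]);
translate([31, 0, 152]) cube([442, 51, 26]);
translate([31, 0, 469]) cube([442, 51, 26]);
translate([31, 0, 786]) cube([442, 51, 26]);
translate([31, 0, 1103]) cube([442, 51, 26]);
translate([31, 0, 1420]) cube([442, 51, 26]);
translate([31, 0, 1737]) cube([442, 51, 26]);
translate([31, 0, 2054]) cube([442, 51, 26]);
translate([31, 0, 2371]) cube([442, 51, 26]);


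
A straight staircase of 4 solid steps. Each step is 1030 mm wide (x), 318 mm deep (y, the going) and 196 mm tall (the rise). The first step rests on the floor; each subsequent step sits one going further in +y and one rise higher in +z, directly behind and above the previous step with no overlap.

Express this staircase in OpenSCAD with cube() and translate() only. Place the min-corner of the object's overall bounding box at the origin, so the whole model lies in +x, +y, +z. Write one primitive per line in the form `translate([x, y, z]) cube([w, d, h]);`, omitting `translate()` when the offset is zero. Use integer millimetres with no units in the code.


cube([1030, 318, 196]);
translate([0, 318, 196]) cube([1030, 318, 196]);
translate([0, 636, 392]) cube([1030, 318, 196]);
translate([0, 954, 588]) cube([1030, 318, 196]);


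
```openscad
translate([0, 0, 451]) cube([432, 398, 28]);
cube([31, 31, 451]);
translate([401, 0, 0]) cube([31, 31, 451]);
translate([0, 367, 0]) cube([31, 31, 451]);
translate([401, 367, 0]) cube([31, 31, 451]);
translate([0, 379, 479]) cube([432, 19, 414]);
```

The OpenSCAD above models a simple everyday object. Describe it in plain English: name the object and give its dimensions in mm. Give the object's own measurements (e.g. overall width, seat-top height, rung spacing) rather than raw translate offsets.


A chair. The seat is a 432×398×28 mm slab with its top at z = 479 mm, on four 31×31 mm corner legs (flush with the seat edges, standing on z = 0). A flat backrest 19 mm thick, 414 mm tall, spans the full seat width and rises from the seat top along its +y edge, rear face flush with the rear of the seat.


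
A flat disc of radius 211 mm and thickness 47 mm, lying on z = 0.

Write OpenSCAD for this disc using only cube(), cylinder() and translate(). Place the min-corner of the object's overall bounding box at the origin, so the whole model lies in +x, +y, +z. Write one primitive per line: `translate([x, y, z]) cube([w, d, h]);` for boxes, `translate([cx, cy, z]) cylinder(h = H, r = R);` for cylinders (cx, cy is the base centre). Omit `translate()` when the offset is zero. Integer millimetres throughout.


translate([211, 211, 0]) cylinder(h = 47, r = 211);


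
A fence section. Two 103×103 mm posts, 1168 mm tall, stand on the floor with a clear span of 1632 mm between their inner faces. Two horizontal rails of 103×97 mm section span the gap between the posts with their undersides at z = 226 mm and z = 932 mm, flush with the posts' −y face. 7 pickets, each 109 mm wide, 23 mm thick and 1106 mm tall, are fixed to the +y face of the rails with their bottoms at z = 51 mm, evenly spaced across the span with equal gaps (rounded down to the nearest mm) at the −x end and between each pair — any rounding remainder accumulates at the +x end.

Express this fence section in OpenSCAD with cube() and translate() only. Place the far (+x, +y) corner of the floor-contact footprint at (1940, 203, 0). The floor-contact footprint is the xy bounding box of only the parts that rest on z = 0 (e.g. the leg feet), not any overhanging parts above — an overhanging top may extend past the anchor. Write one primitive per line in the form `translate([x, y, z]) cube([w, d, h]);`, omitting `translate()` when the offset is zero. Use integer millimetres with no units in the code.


translate([102, 100, 0]) cube([103, 103, 1168]);
translate([1837, 100, 0]) cube([103, 103, 1168]);
translate([205, 100, 226]) cube([1632, 103, 97]);
translate([205, 100, 932]) cube([1632, 103, 97]);
translate([313, 203, 51]) cube([109, 23, 1106]);
translate([530, 203, 51]) cube([109, 23, 1106]);
translate([747, 203, 51]) cube([109, 23, 1106]);
translate([964, 203, 51]) cube([109, 23, 1106]);
translate([1181, 203, 51]) cube([109, 23, 1106]);
translate([1398, 203, 51]) cube([109, 23, 1106]);
translate([1615, 203, 51]) cube([109, 23, 1106]);


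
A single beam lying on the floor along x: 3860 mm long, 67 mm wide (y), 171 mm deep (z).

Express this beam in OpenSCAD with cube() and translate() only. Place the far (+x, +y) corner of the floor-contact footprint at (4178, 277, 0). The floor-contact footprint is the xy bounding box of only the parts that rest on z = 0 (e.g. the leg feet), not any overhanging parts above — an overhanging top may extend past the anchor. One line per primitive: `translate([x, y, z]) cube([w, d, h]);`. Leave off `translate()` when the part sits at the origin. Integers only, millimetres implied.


translate([318, 210, 0]) cube([3860, 67, 171]);


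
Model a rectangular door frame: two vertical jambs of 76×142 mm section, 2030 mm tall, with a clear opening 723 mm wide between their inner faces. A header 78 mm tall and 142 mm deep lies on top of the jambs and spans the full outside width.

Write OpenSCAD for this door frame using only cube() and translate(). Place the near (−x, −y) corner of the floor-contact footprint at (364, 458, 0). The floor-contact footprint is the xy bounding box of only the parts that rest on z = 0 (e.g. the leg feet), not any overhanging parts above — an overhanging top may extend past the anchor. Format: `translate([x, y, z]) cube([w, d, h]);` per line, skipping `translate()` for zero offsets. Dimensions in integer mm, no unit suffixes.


translate([364, 458, 0]) cube([76, 142, 2030]);
translate([1163, 458, 0]) cube([76, 142, 2030]);
translate([364, 458, 2030]) cube([875, 142, 78]);


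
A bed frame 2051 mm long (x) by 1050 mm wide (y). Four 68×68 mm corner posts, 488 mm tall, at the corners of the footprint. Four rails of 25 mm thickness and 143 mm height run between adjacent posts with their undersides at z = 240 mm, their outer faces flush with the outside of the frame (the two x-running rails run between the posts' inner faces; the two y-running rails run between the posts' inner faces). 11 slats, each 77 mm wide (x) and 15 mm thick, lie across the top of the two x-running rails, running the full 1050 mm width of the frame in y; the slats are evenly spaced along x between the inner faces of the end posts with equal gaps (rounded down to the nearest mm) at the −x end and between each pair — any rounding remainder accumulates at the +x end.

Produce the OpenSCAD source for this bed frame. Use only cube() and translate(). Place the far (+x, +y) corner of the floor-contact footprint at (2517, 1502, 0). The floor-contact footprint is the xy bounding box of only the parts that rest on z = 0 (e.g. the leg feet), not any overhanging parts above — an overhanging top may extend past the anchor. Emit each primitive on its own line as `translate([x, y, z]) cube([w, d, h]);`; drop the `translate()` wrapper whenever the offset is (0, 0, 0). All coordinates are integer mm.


translate([466, 452, 0]) cube([68, 68, 488]);
translate([466, 1434, 0]) cube([68, 68, 488]);
translate([2449, 452, 0]) cube([68, 68, 488]);
translate([2449, 1434, 0]) cube([68, 68, 488]);
translate([534, 452, 240]) cube([1915, 25, 143]);
translate([534, 1477, 240]) cube([1915, 25, 143]);
translate([466, 520, 240]) cube([25, 914, 143]);
translate([2492, 520, 240]) cube([25, 914, 143]);
translate([623, 452, 383]) cube([77, 1050, 15]);
translate([789, 452, 383]) cube([77, 1050, 15]);
translate([955, 452, 383]) cube([77, 1050, 15]);
translate([1121, 452, 383]) cube([77, 1050, 15]);
translate([1287, 452, 383]) cube([77, 1050, 15]);
translate([1453, 452, 383]) cube([77, 1050, 15]);
translate([1619, 452, 383]) cube([77, 1050, 15]);
translate([1785, 452, 383]) cube([77, 1050, 15]);
translate([1951, 452, 383]) cube([77, 1050, 15]);
translate([2117, 452, 383]) cube([77, 1050, 15]);
translate([2283, 452, 383]) cube([77, 1050, 15]);


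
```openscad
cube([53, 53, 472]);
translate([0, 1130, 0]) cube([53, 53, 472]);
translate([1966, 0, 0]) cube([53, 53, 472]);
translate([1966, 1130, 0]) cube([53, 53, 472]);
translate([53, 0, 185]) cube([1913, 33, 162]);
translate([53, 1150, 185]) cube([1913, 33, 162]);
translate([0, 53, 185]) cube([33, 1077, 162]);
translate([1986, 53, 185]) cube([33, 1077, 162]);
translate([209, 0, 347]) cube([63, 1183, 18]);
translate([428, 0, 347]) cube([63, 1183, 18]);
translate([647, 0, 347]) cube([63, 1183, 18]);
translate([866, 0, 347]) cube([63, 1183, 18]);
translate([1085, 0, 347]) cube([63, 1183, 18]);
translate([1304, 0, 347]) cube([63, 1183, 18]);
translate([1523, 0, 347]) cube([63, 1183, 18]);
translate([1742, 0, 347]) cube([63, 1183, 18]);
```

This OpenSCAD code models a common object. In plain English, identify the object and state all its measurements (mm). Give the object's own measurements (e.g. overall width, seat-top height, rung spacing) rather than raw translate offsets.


A bed frame 2019 mm long (x) by 1183 mm wide (y). Four 53×53 mm corner posts, 472 mm tall, at the corners of the footprint. Four rails of 33 mm thickness and 162 mm height run between adjacent posts with their undersides at z = 185 mm, their outer faces flush with the outside of the frame (the two x-running rails run between the posts' inner faces; the two y-running rails run between the posts' inner faces). 8 slats, each 63 mm wide (x) and 18 mm thick, lie across the top of the two x-running rails, running the full 1183 mm width of the frame in y; along x they sit between the end posts with a 156 mm gap after the −x posts and between neighbouring slats, leaving 161 mm before the +x posts.


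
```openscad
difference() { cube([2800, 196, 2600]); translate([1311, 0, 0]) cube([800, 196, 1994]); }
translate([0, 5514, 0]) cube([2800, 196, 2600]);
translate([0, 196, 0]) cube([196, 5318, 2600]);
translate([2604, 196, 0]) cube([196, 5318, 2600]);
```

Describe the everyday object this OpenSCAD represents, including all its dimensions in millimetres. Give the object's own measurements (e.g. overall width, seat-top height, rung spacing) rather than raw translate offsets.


A single room: four walls, each 2600 mm tall and 196 mm thick, enclosing an outside footprint 2800×5710 mm (x × y), no floor or roof. The front and back walls (−y and +y sides) run the full x-width; the side walls fit between their inner faces. A door opening 800 mm wide and 1994 mm tall is cut through the front wall from the floor up, its −x edge 1311 mm from the wall's −x end.


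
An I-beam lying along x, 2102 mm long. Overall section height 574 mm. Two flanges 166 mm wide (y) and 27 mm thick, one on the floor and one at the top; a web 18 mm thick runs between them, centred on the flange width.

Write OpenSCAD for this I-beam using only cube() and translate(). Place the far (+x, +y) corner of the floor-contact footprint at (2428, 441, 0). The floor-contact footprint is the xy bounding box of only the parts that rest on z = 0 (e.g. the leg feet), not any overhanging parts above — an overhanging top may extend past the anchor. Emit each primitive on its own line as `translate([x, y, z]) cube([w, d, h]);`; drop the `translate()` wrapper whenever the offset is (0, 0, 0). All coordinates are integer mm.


translate([326, 275, 0]) cube([2102, 166, 27]);
translate([326, 349, 27]) cube([2102, 18, 520]);
translate([326, 275, 547]) cube([2102, 166, 27]);


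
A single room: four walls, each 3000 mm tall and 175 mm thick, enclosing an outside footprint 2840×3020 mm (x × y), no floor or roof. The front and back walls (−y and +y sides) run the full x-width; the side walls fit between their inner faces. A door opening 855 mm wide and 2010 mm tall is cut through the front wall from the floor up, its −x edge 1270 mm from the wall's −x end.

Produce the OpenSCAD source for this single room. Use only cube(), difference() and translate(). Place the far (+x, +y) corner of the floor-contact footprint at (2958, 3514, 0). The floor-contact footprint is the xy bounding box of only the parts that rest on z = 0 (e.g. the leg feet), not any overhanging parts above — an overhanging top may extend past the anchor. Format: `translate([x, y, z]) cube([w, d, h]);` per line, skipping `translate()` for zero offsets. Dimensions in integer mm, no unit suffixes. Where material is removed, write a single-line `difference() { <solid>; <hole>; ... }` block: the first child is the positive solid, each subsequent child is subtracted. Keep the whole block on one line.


difference() { translate([118, 494, 0]) cube([2840, 175, 3000]); translate([1388, 494, 0]) cube([855, 175, 2010]); }
translate([118, 3339, 0]) cube([2840, 175, 3000]);
translate([118, 669, 0]) cube([175, 2670, 3000]);
translate([2783, 669, 0]) cube([175, 2670, 3000]);


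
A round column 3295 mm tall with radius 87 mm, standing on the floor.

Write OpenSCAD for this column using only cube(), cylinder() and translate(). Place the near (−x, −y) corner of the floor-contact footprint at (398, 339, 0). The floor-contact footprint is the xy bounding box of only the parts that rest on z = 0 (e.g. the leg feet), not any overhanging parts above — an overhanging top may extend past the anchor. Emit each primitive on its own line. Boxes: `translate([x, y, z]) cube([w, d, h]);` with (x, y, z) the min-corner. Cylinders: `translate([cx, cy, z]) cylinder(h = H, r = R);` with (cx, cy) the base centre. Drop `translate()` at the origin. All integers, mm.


translate([485, 426, 0]) cylinder(h = 3295, r = 87);


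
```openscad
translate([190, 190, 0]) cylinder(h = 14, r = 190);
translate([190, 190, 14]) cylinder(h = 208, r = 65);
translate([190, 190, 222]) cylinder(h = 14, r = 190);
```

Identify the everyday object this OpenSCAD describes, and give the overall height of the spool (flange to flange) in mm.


A spool. The overall height is 236 mm.

Three coaxial cylinders, large–small–large — a spool. Two 14 mm flanges and a 208 mm core give 14 + 208 + 14 = 236 mm.


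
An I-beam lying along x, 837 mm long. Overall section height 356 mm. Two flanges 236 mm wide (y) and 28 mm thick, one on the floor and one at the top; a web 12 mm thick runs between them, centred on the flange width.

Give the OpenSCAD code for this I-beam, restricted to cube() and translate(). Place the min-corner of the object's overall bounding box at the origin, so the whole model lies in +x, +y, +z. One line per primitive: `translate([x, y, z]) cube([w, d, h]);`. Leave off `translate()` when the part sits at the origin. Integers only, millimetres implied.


cube([837, 236, 28]);
translate([0, 112, 28]) cube([837, 12, 300]);
translate([0, 0, 328]) cube([837, 236, 28]);


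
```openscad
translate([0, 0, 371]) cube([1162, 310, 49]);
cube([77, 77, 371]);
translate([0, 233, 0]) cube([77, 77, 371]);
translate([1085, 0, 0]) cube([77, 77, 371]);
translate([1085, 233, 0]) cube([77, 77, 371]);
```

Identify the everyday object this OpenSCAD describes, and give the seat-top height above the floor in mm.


A bench. The seat-top height is 420 mm.

A long slab on four corner posts — a bench. The slab sits at z = 371 with thickness 49, so the top is 371 + 49 = 420 mm.


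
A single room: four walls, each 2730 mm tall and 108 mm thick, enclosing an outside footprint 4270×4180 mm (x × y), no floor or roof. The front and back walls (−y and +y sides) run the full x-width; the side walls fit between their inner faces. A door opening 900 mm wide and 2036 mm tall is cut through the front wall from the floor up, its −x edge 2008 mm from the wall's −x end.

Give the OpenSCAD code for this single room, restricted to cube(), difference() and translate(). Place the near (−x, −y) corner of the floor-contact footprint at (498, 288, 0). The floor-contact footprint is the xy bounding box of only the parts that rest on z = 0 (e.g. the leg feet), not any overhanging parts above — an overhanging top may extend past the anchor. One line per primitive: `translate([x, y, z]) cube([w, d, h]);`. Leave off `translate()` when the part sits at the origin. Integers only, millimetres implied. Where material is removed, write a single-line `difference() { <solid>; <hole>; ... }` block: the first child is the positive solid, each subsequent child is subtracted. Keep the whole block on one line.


difference() { translate([498, 288, 0]) cube([4270, 108, 2730]); translate([2506, 288, 0]) cube([900, 108, 2036]); }
translate([498, 4360, 0]) cube([4270, 108, 2730]);
translate([498, 396, 0]) cube([108, 3964, 2730]);
translate([4660, 396, 0]) cube([108, 3964, 2730]);


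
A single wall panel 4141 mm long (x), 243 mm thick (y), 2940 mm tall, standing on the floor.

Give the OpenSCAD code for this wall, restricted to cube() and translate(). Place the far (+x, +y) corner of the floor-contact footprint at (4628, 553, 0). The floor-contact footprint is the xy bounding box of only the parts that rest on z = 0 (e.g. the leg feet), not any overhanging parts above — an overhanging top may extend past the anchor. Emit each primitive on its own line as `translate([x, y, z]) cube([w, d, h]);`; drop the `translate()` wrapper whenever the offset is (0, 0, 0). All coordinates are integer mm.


translate([487, 310, 0]) cube([4141, 243, 2940]);


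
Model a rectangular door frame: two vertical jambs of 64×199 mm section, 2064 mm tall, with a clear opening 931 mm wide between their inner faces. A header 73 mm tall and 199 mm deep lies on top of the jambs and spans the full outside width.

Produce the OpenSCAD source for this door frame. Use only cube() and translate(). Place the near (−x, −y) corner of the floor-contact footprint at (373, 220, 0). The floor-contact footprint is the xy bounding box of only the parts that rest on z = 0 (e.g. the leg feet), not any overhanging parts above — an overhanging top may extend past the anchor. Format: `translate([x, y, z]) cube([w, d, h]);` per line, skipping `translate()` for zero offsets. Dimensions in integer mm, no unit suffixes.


translate([373, 220, 0]) cube([64, 199, 2064]);
translate([1368, 220, 0]) cube([64, 199, 2064]);
translate([373, 220, 2064]) cube([1059, 199, 73]);


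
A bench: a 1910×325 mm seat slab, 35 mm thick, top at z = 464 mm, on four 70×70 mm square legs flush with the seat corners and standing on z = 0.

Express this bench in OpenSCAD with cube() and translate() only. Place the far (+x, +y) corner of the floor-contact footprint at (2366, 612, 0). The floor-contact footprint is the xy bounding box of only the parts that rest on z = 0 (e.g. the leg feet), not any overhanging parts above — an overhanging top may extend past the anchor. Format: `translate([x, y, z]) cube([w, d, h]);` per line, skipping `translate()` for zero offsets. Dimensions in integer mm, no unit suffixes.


translate([456, 287, 429]) cube([1910, 325, 35]);
translate([456, 287, 0]) cube([70, 70, 429]);
translate([456, 542, 0]) cube([70, 70, 429]);
translate([2296, 287, 0]) cube([70, 70, 429]);
translate([2296, 542, 0]) cube([70, 70, 429]);


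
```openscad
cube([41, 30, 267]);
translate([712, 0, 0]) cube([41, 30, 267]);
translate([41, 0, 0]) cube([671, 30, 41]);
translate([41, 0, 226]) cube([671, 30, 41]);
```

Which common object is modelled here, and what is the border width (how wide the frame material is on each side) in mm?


A picture frame. The border width is 41 mm.

Four thin pieces enclosing a rectangular opening — a picture frame. The two full-height stiles are 267 mm tall; the top rail sits at z = 226 and is 41 mm tall, so the border above the opening is 267 − 226 = 41 mm, matching the stile x-width.


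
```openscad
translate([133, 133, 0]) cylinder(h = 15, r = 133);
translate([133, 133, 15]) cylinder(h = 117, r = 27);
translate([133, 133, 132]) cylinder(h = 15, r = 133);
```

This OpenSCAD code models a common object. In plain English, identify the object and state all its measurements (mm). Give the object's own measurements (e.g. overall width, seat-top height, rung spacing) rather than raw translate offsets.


A spool: two coaxial disc flanges of radius 133 mm and thickness 15 mm, joined by a core cylinder of radius 27 mm and height 117 mm. The lower flange rests on z = 0 and the three cylinders share a vertical axis.


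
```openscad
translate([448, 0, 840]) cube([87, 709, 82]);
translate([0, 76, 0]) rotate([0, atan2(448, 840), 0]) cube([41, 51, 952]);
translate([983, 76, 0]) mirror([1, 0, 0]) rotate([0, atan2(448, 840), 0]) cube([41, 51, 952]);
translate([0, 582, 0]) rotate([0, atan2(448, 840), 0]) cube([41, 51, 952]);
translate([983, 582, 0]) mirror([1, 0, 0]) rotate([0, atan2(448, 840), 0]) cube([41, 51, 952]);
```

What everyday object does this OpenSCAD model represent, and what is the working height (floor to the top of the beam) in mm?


A sawhorse. The overall height is 922 mm.

A beam across two mirrored pairs of raked legs — a sawhorse. The beam's underside is at z = 840 (matching the legs' vertical rise in atan2(448, 840)) and the beam is 82 mm tall, so its top is at 840 + 82 = 922 mm. The raked legs top out at the beam's underside, so that is the highest point.


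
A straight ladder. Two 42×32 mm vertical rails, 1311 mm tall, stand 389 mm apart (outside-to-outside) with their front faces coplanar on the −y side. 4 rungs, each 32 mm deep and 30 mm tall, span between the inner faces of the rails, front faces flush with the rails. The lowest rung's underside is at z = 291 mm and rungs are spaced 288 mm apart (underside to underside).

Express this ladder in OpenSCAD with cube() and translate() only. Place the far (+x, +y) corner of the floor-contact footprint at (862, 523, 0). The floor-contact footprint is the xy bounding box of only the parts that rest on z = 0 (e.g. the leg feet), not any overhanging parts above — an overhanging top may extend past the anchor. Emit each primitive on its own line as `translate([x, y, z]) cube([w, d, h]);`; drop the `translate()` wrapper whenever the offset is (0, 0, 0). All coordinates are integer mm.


translate([473, 491, 0]) cube([42, 32, 1311]);
translate([820, 491, 0]) cube([42, 32, 1311]);
translate([515, 491, 291]) cube([305, 32, 30]);
translate([515, 491, 579]) cube([305, 32, 30]);
translate([515, 491, 867]) cube([305, 32, 30]);
translate([515, 491, 1155]) cube([305, 32, 30]);


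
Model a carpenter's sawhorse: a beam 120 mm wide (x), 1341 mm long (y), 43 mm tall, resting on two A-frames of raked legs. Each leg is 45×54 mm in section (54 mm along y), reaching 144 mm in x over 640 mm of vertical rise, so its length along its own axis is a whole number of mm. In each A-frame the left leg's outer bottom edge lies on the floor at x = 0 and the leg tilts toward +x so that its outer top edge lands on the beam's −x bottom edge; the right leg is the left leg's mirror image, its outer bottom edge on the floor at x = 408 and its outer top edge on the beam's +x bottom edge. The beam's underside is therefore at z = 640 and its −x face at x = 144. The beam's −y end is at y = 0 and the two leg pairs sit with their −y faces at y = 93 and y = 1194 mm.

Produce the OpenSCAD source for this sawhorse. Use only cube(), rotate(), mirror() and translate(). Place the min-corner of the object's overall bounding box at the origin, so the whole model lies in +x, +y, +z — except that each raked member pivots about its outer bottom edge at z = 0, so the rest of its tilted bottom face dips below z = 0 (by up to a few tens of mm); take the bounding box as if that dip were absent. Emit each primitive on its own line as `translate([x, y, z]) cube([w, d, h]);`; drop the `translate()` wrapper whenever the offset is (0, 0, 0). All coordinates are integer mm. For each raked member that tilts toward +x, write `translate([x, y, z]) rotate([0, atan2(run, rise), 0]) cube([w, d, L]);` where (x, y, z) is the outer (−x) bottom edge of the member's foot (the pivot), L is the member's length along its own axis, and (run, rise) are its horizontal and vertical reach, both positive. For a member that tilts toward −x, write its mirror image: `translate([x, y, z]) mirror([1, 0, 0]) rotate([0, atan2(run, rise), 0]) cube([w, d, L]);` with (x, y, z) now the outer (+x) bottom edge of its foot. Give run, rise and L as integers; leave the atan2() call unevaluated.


translate([144, 0, 640]) cube([120, 1341, 43]);
translate([0, 93, 0]) rotate([0, atan2(144, 640), 0]) cube([45, 54, 656]);
translate([408, 93, 0]) mirror([1, 0, 0]) rotate([0, atan2(144, 640), 0]) cube([45, 54, 656]);
translate([0, 1194, 0]) rotate([0, atan2(144, 640), 0]) cube([45, 54, 656]);
translate([408, 1194, 0]) mirror([1, 0, 0]) rotate([0, atan2(144, 640), 0]) cube([45, 54, 656]);
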